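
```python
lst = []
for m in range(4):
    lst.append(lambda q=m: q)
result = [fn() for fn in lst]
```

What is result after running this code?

Step 1: Default arg q=m captures m at each iteration.
Step 2: Each lambda has its own default: 0, 1, ..., 3.
Step 3: result = [0, 1, 2, 3]

The answer is [0, 1, 2, 3].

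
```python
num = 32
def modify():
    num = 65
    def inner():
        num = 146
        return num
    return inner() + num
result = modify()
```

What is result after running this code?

Step 1: modify() has local num = 65. inner() has local num = 146.
Step 2: inner() returns its local num = 146.
Step 3: modify() returns 146 + its own num (65) = 211

The answer is 211.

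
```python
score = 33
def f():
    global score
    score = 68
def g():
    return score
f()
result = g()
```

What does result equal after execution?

Step 1: score = 33.
Step 2: f() sets global score = 68.
Step 3: g() reads global score = 68. result = 68

The answer is 68.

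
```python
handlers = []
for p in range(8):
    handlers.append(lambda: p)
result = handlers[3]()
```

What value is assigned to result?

Step 1: The loop creates 8 lambdas, all referencing the same variable p.
Step 2: After the loop, p = 7 (final value).
Step 3: handlers[3]() looks up p at call time and finds 7. This is the late binding gotcha. result = 7

The answer is 7.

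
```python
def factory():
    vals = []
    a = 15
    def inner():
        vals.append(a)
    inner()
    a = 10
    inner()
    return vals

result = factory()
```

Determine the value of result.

Step 1: a = 15. inner() appends current a to vals.
Step 2: First inner(): appends 15. Then a = 10.
Step 3: Second inner(): appends 10 (closure sees updated a). result = [15, 10]

The answer is [15, 10].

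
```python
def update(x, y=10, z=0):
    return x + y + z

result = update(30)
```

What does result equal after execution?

Step 1: update(30) uses defaults y = 10, z = 0.
Step 2: Returns 30 + 10 + 0 = 40.
Step 3: result = 40

The answer is 40.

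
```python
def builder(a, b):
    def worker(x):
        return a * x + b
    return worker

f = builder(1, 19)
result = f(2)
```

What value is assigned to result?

Step 1: builder(1, 19) captures a = 1, b = 19.
Step 2: f(2) computes 1 * 2 + 19 = 21.
Step 3: result = 21

The answer is 21.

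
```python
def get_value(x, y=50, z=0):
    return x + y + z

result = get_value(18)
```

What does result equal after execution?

Step 1: get_value(18) uses defaults y = 50, z = 0.
Step 2: Returns 18 + 50 + 0 = 68.
Step 3: result = 68

The answer is 68.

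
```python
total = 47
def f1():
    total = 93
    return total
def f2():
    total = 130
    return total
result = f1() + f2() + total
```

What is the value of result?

Step 1: Each function shadows global total with its own local.
Step 2: f1() returns 93, f2() returns 130.
Step 3: Global total = 47 is unchanged. result = 93 + 130 + 47 = 270

The answer is 270.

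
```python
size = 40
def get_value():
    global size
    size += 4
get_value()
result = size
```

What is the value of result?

Step 1: size = 40 globally.
Step 2: get_value() modifies global size: size += 4 = 44.
Step 3: result = 44

The answer is 44.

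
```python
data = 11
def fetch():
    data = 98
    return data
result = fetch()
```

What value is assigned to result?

Step 1: Global data = 11.
Step 2: fetch() creates local data = 98, shadowing the global.
Step 3: Returns local data = 98. result = 98

The answer is 98.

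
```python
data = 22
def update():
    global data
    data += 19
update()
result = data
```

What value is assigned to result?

Step 1: data = 22 globally.
Step 2: update() modifies global data: data += 19 = 41.
Step 3: result = 41

The answer is 41.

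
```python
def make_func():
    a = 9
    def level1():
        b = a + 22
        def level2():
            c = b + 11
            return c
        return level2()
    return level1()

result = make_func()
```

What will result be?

Step 1: a = 9. b = a + 22 = 31.
Step 2: c = b + 11 = 31 + 11 = 42.
Step 3: result = 42

The answer is 42.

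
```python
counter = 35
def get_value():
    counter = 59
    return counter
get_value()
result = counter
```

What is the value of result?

Step 1: counter = 35 globally.
Step 2: get_value() creates a LOCAL counter = 59 (no global keyword!).
Step 3: The global counter is unchanged. result = 35

The answer is 35.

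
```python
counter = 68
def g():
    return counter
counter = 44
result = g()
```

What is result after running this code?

Step 1: counter is first set to 68, then reassigned to 44.
Step 2: g() is called after the reassignment, so it looks up the current global counter = 44.
Step 3: result = 44

The answer is 44.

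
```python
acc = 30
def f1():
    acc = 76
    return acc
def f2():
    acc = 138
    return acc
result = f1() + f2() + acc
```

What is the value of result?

Step 1: Each function shadows global acc with its own local.
Step 2: f1() returns 76, f2() returns 138.
Step 3: Global acc = 30 is unchanged. result = 76 + 138 + 30 = 244

The answer is 244.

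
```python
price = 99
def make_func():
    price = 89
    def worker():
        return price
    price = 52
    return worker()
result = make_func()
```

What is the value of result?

Step 1: make_func() sets price = 89, then later price = 52.
Step 2: worker() is called after price is reassigned to 52. Closures capture variables by reference, not by value.
Step 3: result = 52

The answer is 52.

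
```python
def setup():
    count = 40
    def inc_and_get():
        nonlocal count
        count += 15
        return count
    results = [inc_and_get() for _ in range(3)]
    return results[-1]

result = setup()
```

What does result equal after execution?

Step 1: count = 40.
Step 2: Three calls to inc_and_get(), each adding 15.
Step 3: Last value = 40 + 15 * 3 = 85

The answer is 85.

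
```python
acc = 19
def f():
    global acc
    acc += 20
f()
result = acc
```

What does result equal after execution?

Step 1: acc = 19 globally.
Step 2: f() modifies global acc: acc += 20 = 39.
Step 3: result = 39

The answer is 39.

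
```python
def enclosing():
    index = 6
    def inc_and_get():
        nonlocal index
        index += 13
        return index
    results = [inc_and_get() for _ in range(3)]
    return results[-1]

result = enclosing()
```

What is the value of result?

Step 1: index = 6.
Step 2: Three calls to inc_and_get(), each adding 13.
Step 3: Last value = 6 + 13 * 3 = 45

The answer is 45.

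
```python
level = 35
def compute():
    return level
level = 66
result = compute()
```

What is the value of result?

Step 1: level is first set to 35, then reassigned to 66.
Step 2: compute() is called after the reassignment, so it looks up the current global level = 66.
Step 3: result = 66

The answer is 66.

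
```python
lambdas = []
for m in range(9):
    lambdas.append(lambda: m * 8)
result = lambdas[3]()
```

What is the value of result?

Step 1: All lambdas reference the same variable m (late binding).
Step 2: After the loop, m = 8. Every lambda returns m * 8.
Step 3: lambdas[3]() = 8 * 8 = 64

The answer is 64.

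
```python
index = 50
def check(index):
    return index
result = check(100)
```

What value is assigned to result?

Step 1: Global index = 50.
Step 2: check(100) takes parameter index = 100, which shadows the global.
Step 3: result = 100

The answer is 100.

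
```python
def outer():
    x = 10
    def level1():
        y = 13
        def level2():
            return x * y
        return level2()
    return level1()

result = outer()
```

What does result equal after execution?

Step 1: x = 10 in outer. y = 13 in level1.
Step 2: level2() reads x = 10 and y = 13 from enclosing scopes.
Step 3: result = 10 * 13 = 130

The answer is 130.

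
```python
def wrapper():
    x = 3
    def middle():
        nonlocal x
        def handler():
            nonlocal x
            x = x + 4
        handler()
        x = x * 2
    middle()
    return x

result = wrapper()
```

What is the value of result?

Step 1: x = 3.
Step 2: handler() adds 4: x = 3 + 4 = 7.
Step 3: middle() doubles: x = 7 * 2 = 14.
Step 4: result = 14

The answer is 14.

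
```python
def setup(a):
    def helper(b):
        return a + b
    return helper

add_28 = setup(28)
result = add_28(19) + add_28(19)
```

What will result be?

Step 1: add_28 captures a = 28.
Step 2: add_28(19) = 28 + 19 = 47, called twice.
Step 3: result = 47 + 47 = 94

The answer is 94.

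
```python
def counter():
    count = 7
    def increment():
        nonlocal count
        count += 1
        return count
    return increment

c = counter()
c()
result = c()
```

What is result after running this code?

Step 1: counter() creates closure with count = 7.
Step 2: Each c() call increments count via nonlocal. After 2 calls: 7 + 2 = 9.
Step 3: result = 9

The answer is 9.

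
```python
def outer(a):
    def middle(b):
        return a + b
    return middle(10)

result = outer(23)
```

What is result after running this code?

Step 1: outer(23) passes a = 23.
Step 2: middle(10) has b = 10, reads a = 23 from enclosing.
Step 3: result = 23 + 10 = 33

The answer is 33.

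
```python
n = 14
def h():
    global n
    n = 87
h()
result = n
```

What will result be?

Step 1: n = 14 globally.
Step 2: h() declares global n and sets it to 87.
Step 3: After h(), global n = 87. result = 87

The answer is 87.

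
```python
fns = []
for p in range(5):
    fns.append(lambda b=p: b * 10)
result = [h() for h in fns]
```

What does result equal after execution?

Step 1: Default arg b=p captures p at each iteration.
Step 2: fns[k] has b defaulting to k, returns k * 10.
Step 3: result = [0, 10, 20, 30, 40]

The answer is [0, 10, 20, 30, 40].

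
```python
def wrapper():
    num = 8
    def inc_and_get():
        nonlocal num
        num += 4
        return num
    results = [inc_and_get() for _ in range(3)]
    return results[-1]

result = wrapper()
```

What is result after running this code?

Step 1: num = 8.
Step 2: Three calls to inc_and_get(), each adding 4.
Step 3: Last value = 8 + 4 * 3 = 20

The answer is 20.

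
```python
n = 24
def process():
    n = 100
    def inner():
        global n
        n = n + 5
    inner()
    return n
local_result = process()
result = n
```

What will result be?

Step 1: Global n = 24. process() creates local n = 100.
Step 2: inner() declares global n and adds 5: global n = 24 + 5 = 29.
Step 3: process() returns its local n = 100 (unaffected by inner).
Step 4: result = global n = 29

The answer is 29.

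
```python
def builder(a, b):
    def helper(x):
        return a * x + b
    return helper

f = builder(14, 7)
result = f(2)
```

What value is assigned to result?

Step 1: builder(14, 7) captures a = 14, b = 7.
Step 2: f(2) computes 14 * 2 + 7 = 35.
Step 3: result = 35

The answer is 35.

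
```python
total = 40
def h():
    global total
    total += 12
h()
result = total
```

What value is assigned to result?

Step 1: total = 40 globally.
Step 2: h() modifies global total: total += 12 = 52.
Step 3: result = 52

The answer is 52.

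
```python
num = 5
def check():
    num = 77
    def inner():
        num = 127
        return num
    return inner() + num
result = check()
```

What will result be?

Step 1: check() has local num = 77. inner() has local num = 127.
Step 2: inner() returns its local num = 127.
Step 3: check() returns 127 + its own num (77) = 204

The answer is 204.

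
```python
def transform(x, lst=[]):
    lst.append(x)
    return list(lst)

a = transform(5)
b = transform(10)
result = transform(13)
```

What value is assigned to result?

Step 1: Default list is shared. list() creates copies for return values.
Step 2: Internal list grows: [5] -> [5, 10] -> [5, 10, 13].
Step 3: result = [5, 10, 13]

The answer is [5, 10, 13].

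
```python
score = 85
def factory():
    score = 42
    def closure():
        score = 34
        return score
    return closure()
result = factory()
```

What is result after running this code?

Step 1: Three scopes define score: global (85), factory (42), closure (34).
Step 2: closure() has its own local score = 34, which shadows both enclosing and global.
Step 3: result = 34 (local wins in LEGB)

The answer is 34.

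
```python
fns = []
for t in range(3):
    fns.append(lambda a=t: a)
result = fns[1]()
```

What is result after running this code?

Step 1: Default argument a=t captures t's value at each iteration.
Step 2: fns[1] captured a = 1 when t was 1.
Step 3: result = 1

The answer is 1.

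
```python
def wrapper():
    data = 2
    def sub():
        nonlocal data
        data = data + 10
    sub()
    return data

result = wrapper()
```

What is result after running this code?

Step 1: wrapper() sets data = 2.
Step 2: sub() uses nonlocal to modify data in wrapper's scope: data = 2 + 10 = 12.
Step 3: wrapper() returns the modified data = 12

The answer is 12.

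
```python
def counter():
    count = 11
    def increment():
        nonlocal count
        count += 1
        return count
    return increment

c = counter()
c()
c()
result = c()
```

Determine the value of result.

Step 1: counter() creates closure with count = 11.
Step 2: Each c() call increments count via nonlocal. After 3 calls: 11 + 3 = 14.
Step 3: result = 14

The answer is 14.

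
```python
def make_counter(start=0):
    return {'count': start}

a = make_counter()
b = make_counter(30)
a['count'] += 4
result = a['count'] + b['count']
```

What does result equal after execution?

Step 1: make_counter() returns a new dict each call (immutable default 0).
Step 2: a = {'count': 0}, b = {'count': 30}.
Step 3: a['count'] += 4 = 4. result = 4 + 30 = 34

The answer is 34.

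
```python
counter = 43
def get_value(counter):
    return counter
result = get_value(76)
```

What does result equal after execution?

Step 1: Global counter = 43.
Step 2: get_value(76) takes parameter counter = 76, which shadows the global.
Step 3: result = 76

The answer is 76.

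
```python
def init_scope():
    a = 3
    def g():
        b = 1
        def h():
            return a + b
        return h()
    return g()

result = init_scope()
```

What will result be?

Step 1: init_scope() defines a = 3. g() defines b = 1.
Step 2: h() accesses both from enclosing scopes: a = 3, b = 1.
Step 3: result = 3 + 1 = 4

The answer is 4.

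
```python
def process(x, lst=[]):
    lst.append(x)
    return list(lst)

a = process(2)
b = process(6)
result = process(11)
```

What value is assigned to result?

Step 1: Default list is shared. list() creates copies for return values.
Step 2: Internal list grows: [2] -> [2, 6] -> [2, 6, 11].
Step 3: result = [2, 6, 11]

The answer is [2, 6, 11].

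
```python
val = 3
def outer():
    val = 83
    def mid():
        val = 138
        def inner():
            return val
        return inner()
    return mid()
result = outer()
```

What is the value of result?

Step 1: Three levels of shadowing: global 3, outer 83, mid 138.
Step 2: inner() finds val = 138 in enclosing mid() scope.
Step 3: result = 138

The answer is 138.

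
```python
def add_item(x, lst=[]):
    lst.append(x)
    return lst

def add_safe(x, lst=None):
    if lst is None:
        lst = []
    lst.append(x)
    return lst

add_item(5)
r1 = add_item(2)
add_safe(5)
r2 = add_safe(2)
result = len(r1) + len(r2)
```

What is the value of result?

Step 1: add_item shares mutable default: after 2 calls, lst = [5, 2], len = 2.
Step 2: add_safe creates fresh list each time: r2 = [2], len = 1.
Step 3: result = 2 + 1 = 3

The answer is 3.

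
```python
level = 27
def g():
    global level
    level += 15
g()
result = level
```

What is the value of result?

Step 1: level = 27 globally.
Step 2: g() modifies global level: level += 15 = 42.
Step 3: result = 42

The answer is 42.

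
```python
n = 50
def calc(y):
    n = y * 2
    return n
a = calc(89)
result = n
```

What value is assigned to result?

Step 1: Global n = 50.
Step 2: calc(89) creates local n = 89 * 2 = 178.
Step 3: Global n unchanged because no global keyword. result = 50

The answer is 50.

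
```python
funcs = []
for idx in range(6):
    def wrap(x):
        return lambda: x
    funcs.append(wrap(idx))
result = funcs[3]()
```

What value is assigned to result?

Step 1: wrap(idx) creates a new scope capturing x = idx at call time.
Step 2: funcs[3] = wrap(3), so its lambda captures x = 3.
Step 3: result = 3 (closure factory fixes late binding)

The answer is 3.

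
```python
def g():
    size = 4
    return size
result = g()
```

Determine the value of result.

Step 1: g() defines size = 4 in its local scope.
Step 2: return size finds the local variable size = 4.
Step 3: result = 4

The answer is 4.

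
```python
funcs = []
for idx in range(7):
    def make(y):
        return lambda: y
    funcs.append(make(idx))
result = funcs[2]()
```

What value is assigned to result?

Step 1: make(idx) creates a new scope capturing y = idx at call time.
Step 2: funcs[2] = make(2), so its lambda captures y = 2.
Step 3: result = 2 (closure factory fixes late binding)

The answer is 2.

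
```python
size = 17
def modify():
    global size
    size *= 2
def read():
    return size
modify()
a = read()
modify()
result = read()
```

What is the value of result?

Step 1: size = 17.
Step 2: First modify(): size = 17 * 2 = 34.
Step 3: Second modify(): size = 34 * 2 = 68.
Step 4: read() returns 68

The answer is 68.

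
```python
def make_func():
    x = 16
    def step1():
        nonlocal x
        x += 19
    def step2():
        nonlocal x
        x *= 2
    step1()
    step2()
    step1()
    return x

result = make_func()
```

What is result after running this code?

Step 1: x = 16.
Step 2: step1(): x = 16 + 19 = 35.
Step 3: step2(): x = 35 * 2 = 70.
Step 4: step1(): x = 70 + 19 = 89. result = 89

The answer is 89.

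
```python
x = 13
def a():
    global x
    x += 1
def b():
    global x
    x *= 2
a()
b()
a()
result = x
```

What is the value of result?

Step 1: x = 13.
Step 2: a(): x = 13 + 1 = 14.
Step 3: b(): x = 14 * 2 = 28.
Step 4: a(): x = 28 + 1 = 29

The answer is 29.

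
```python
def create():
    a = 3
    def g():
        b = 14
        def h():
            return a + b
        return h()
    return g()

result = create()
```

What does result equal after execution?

Step 1: create() defines a = 3. g() defines b = 14.
Step 2: h() accesses both from enclosing scopes: a = 3, b = 14.
Step 3: result = 3 + 14 = 17

The answer is 17.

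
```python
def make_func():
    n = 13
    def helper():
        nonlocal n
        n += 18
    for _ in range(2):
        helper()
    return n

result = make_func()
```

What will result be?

Step 1: n = 13.
Step 2: helper() is called 2 times in a loop, each adding 18 via nonlocal.
Step 3: n = 13 + 18 * 2 = 49

The answer is 49.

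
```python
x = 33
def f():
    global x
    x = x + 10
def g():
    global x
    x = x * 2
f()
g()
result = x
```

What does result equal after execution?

Step 1: x = 33.
Step 2: f() adds 10: x = 33 + 10 = 43.
Step 3: g() doubles: x = 43 * 2 = 86.
Step 4: result = 86

The answer is 86.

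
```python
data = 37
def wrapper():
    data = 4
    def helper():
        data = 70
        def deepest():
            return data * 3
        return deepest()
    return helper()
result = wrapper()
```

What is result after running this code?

Step 1: deepest() looks up data through LEGB: not local, finds data = 70 in enclosing helper().
Step 2: Returns 70 * 3 = 210.
Step 3: result = 210

The answer is 210.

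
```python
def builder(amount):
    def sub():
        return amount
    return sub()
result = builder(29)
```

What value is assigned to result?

Step 1: builder(29) binds parameter amount = 29.
Step 2: sub() looks up amount in enclosing scope and finds the parameter amount = 29.
Step 3: result = 29

The answer is 29.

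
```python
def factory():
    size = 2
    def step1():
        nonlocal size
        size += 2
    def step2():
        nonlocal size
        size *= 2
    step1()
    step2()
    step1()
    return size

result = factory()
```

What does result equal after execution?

Step 1: size = 2.
Step 2: step1(): size = 2 + 2 = 4.
Step 3: step2(): size = 4 * 2 = 8.
Step 4: step1(): size = 8 + 2 = 10. result = 10

The answer is 10.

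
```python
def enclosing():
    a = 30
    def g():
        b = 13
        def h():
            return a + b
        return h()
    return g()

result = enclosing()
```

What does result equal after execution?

Step 1: enclosing() defines a = 30. g() defines b = 13.
Step 2: h() accesses both from enclosing scopes: a = 30, b = 13.
Step 3: result = 30 + 13 = 43

The answer is 43.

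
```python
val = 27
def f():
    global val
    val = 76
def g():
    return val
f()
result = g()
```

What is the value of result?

Step 1: val = 27.
Step 2: f() sets global val = 76.
Step 3: g() reads global val = 76. result = 76

The answer is 76.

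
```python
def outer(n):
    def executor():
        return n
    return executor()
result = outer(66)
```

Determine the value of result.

Step 1: outer(66) binds parameter n = 66.
Step 2: executor() looks up n in enclosing scope and finds the parameter n = 66.
Step 3: result = 66

The answer is 66.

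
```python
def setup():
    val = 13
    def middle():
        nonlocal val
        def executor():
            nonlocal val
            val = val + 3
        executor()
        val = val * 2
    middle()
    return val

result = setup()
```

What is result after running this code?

Step 1: val = 13.
Step 2: executor() adds 3: val = 13 + 3 = 16.
Step 3: middle() doubles: val = 16 * 2 = 32.
Step 4: result = 32

The answer is 32.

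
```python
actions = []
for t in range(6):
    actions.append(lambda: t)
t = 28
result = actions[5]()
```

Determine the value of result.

Step 1: Lambdas capture the variable t by reference, not by value.
Step 2: After the loop, t is reassigned to 28.
Step 3: actions[5]() looks up the current t = 28. result = 28

The answer is 28.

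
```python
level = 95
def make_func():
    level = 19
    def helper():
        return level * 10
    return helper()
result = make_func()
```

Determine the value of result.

Step 1: make_func() shadows global level with level = 19.
Step 2: helper() finds level = 19 in enclosing scope, computes 19 * 10 = 190.
Step 3: result = 190

The answer is 190.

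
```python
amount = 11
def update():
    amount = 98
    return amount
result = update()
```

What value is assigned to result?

Step 1: Global amount = 11.
Step 2: update() creates local amount = 98, shadowing the global.
Step 3: Returns local amount = 98. result = 98

The answer is 98.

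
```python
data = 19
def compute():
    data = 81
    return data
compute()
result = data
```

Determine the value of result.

Step 1: data = 19 globally.
Step 2: compute() creates a LOCAL data = 81 (no global keyword!).
Step 3: The global data is unchanged. result = 19

The answer is 19.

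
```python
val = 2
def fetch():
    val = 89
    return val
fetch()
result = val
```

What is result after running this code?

Step 1: val = 2 globally.
Step 2: fetch() creates a LOCAL val = 89 (no global keyword!).
Step 3: The global val is unchanged. result = 2

The answer is 2.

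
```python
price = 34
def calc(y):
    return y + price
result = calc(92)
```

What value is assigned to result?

Step 1: price = 34 is defined globally.
Step 2: calc(92) uses parameter y = 92 and looks up price from global scope = 34.
Step 3: result = 92 + 34 = 126

The answer is 126.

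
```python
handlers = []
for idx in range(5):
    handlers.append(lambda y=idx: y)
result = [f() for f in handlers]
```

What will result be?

Step 1: Default arg y=idx captures idx at each iteration.
Step 2: Each lambda has its own default: 0, 1, ..., 4.
Step 3: result = [0, 1, 2, 3, 4]

The answer is [0, 1, 2, 3, 4].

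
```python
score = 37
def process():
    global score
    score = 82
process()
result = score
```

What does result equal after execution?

Step 1: score = 37 globally.
Step 2: process() declares global score and sets it to 82.
Step 3: After process(), global score = 82. result = 82

The answer is 82.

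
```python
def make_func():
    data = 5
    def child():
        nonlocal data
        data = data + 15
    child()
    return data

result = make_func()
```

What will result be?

Step 1: make_func() sets data = 5.
Step 2: child() uses nonlocal to modify data in make_func's scope: data = 5 + 15 = 20.
Step 3: make_func() returns the modified data = 20

The answer is 20.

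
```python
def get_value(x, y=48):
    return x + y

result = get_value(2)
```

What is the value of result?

Step 1: get_value(2) uses default y = 48.
Step 2: Returns 2 + 48 = 50.
Step 3: result = 50

The answer is 50.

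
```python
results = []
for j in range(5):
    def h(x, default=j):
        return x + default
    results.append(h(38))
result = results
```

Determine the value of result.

Step 1: Default argument default=j is evaluated at function definition time.
Step 2: Each iteration creates h with default = current j value.
Step 3: h(38) returns 38 + default. results = [38, 39, 40, 41, 42]

The answer is [38, 39, 40, 41, 42].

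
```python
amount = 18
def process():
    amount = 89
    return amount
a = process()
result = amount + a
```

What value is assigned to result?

Step 1: Global amount = 18. process() returns local amount = 89.
Step 2: a = 89. Global amount still = 18.
Step 3: result = 18 + 89 = 107

The answer is 107.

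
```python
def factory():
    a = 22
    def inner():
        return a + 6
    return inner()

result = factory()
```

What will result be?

Step 1: factory() defines a = 22.
Step 2: inner() reads a = 22 from enclosing scope, returns 22 + 6 = 28.
Step 3: result = 28

The answer is 28.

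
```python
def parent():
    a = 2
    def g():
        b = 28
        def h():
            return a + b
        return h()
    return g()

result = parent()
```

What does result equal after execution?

Step 1: parent() defines a = 2. g() defines b = 28.
Step 2: h() accesses both from enclosing scopes: a = 2, b = 28.
Step 3: result = 2 + 28 = 30

The answer is 30.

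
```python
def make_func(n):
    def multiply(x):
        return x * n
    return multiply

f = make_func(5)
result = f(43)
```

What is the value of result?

Step 1: make_func(5) returns multiply closure with n = 5.
Step 2: f(43) computes 43 * 5 = 215.
Step 3: result = 215

The answer is 215.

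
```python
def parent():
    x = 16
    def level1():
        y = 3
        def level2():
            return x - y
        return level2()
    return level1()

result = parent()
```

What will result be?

Step 1: x = 16 in parent. y = 3 in level1.
Step 2: level2() reads x = 16 and y = 3 from enclosing scopes.
Step 3: result = 16 - 3 = 13

The answer is 13.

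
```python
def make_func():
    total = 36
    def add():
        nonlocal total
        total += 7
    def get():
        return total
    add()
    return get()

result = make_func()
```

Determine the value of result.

Step 1: total = 36. add() modifies it via nonlocal, get() reads it.
Step 2: add() makes total = 36 + 7 = 43.
Step 3: get() returns 43. result = 43

The answer is 43.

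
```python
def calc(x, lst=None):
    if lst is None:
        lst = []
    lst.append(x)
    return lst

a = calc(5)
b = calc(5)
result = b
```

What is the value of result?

Step 1: None default with guard creates a NEW list each call.
Step 2: a = [5] (fresh list). b = [5] (another fresh list).
Step 3: result = [5] (this is the fix for mutable default)

The answer is [5].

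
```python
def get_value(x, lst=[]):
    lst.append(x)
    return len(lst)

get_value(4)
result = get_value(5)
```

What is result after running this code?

Step 1: Mutable default list persists between calls.
Step 2: First call: lst = [4], len = 1. Second call: lst = [4, 5], len = 2.
Step 3: result = 2

The answer is 2.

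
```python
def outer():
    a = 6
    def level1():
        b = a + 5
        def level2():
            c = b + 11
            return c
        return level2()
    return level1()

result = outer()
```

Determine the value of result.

Step 1: a = 6. b = a + 5 = 11.
Step 2: c = b + 11 = 11 + 11 = 22.
Step 3: result = 22

The answer is 22.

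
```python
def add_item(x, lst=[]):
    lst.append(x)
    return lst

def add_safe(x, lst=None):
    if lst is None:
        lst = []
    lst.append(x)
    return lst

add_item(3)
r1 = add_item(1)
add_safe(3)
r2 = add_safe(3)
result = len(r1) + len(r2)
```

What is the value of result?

Step 1: add_item shares mutable default: after 2 calls, lst = [3, 1], len = 2.
Step 2: add_safe creates fresh list each time: r2 = [3], len = 1.
Step 3: result = 2 + 1 = 3

The answer is 3.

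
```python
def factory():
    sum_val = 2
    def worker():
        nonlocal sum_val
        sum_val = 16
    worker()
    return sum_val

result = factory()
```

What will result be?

Step 1: factory() sets sum_val = 2.
Step 2: worker() uses nonlocal to reassign sum_val = 16.
Step 3: result = 16

The answer is 16.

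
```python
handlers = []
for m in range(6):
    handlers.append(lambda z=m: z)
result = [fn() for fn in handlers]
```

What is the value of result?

Step 1: Default arg z=m captures m at each iteration.
Step 2: Each lambda has its own default: 0, 1, ..., 5.
Step 3: result = [0, 1, 2, 3, 4, 5]

The answer is [0, 1, 2, 3, 4, 5].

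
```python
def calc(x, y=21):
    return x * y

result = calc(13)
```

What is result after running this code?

Step 1: calc(13) uses default y = 21.
Step 2: Returns 13 * 21 = 273.
Step 3: result = 273

The answer is 273.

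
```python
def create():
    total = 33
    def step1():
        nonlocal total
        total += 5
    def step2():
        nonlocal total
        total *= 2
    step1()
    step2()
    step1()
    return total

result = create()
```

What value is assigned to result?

Step 1: total = 33.
Step 2: step1(): total = 33 + 5 = 38.
Step 3: step2(): total = 38 * 2 = 76.
Step 4: step1(): total = 76 + 5 = 81. result = 81

The answer is 81.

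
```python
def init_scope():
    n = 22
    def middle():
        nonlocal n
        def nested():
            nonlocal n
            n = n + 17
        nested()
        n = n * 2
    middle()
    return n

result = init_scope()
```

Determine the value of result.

Step 1: n = 22.
Step 2: nested() adds 17: n = 22 + 17 = 39.
Step 3: middle() doubles: n = 39 * 2 = 78.
Step 4: result = 78

The answer is 78.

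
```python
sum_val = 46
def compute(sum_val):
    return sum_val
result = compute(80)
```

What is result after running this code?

Step 1: Global sum_val = 46.
Step 2: compute(80) takes parameter sum_val = 80, which shadows the global.
Step 3: result = 80

The answer is 80.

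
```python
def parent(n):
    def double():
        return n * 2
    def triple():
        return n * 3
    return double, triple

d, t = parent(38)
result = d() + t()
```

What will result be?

Step 1: Both closures capture the same n = 38.
Step 2: d() = 38 * 2 = 76, t() = 38 * 3 = 114.
Step 3: result = 76 + 114 = 190

The answer is 190.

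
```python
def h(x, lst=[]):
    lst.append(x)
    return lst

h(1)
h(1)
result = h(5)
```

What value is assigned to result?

Step 1: Mutable default argument gotcha! The list [] is created once.
Step 2: Each call appends to the SAME list: [1], [1, 1], [1, 1, 5].
Step 3: result = [1, 1, 5]

The answer is [1, 1, 5].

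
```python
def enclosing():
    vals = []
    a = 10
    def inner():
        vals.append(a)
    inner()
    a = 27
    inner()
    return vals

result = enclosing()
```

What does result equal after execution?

Step 1: a = 10. inner() appends current a to vals.
Step 2: First inner(): appends 10. Then a = 27.
Step 3: Second inner(): appends 27 (closure sees updated a). result = [10, 27]

The answer is [10, 27].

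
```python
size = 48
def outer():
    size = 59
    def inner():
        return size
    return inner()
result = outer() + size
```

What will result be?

Step 1: Global size = 48. outer() shadows with size = 59.
Step 2: inner() returns enclosing size = 59. outer() = 59.
Step 3: result = 59 + global size (48) = 107

The answer is 107.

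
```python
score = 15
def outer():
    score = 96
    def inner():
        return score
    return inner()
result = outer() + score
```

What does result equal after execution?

Step 1: Global score = 15. outer() shadows with score = 96.
Step 2: inner() returns enclosing score = 96. outer() = 96.
Step 3: result = 96 + global score (15) = 111

The answer is 111.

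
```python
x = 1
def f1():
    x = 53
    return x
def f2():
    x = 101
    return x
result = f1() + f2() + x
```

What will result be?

Step 1: Each function shadows global x with its own local.
Step 2: f1() returns 53, f2() returns 101.
Step 3: Global x = 1 is unchanged. result = 53 + 101 + 1 = 155

The answer is 155.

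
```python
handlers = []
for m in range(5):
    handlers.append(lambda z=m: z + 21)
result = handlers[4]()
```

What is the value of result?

Step 1: Default argument z=m captures m's value at definition time.
Step 2: handlers[4] was defined when m = 4, so z defaults to 4.
Step 3: result = 4 + 21 = 25 (default arg fixes the late binding issue)

The answer is 25.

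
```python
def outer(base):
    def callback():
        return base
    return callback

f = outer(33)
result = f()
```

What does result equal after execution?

Step 1: outer(33) creates closure capturing base = 33.
Step 2: f() returns the captured base = 33.
Step 3: result = 33

The answer is 33.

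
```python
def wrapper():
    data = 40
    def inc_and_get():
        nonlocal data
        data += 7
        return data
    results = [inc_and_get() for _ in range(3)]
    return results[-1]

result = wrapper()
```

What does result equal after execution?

Step 1: data = 40.
Step 2: Three calls to inc_and_get(), each adding 7.
Step 3: Last value = 40 + 7 * 3 = 61

The answer is 61.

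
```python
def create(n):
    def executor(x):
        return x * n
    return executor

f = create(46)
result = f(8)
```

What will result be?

Step 1: create(46) creates a closure capturing n = 46.
Step 2: f(8) computes 8 * 46 = 368.
Step 3: result = 368

The answer is 368.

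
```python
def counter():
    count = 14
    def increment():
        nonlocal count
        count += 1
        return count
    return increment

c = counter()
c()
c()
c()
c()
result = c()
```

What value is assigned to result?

Step 1: counter() creates closure with count = 14.
Step 2: Each c() call increments count via nonlocal. After 5 calls: 14 + 5 = 19.
Step 3: result = 19

The answer is 19.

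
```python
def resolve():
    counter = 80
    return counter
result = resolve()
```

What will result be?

Step 1: resolve() defines counter = 80 in its local scope.
Step 2: return counter finds the local variable counter = 80.
Step 3: result = 80

The answer is 80.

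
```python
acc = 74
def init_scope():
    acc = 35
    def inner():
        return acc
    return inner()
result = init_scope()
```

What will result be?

Step 1: acc = 74 globally, but init_scope() defines acc = 35 locally.
Step 2: inner() looks up acc. Not in local scope, so checks enclosing scope (init_scope) and finds acc = 35.
Step 3: result = 35

The answer is 35.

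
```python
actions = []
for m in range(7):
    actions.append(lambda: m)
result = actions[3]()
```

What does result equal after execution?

Step 1: The loop creates 7 lambdas, all referencing the same variable m.
Step 2: After the loop, m = 6 (final value).
Step 3: actions[3]() looks up m at call time and finds 6. This is the late binding gotcha. result = 6

The answer is 6.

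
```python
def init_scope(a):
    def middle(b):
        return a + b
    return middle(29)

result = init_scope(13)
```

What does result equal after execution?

Step 1: init_scope(13) passes a = 13.
Step 2: middle(29) has b = 29, reads a = 13 from enclosing.
Step 3: result = 13 + 29 = 42

The answer is 42.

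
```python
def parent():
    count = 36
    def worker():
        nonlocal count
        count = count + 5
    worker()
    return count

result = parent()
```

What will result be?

Step 1: parent() sets count = 36.
Step 2: worker() uses nonlocal to modify count in parent's scope: count = 36 + 5 = 41.
Step 3: parent() returns the modified count = 41

The answer is 41.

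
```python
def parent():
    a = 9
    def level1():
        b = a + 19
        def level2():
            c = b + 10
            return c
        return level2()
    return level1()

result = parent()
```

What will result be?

Step 1: a = 9. b = a + 19 = 28.
Step 2: c = b + 10 = 28 + 10 = 38.
Step 3: result = 38

The answer is 38.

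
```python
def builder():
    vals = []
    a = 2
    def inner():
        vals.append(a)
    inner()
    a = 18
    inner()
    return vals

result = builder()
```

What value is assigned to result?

Step 1: a = 2. inner() appends current a to vals.
Step 2: First inner(): appends 2. Then a = 18.
Step 3: Second inner(): appends 18 (closure sees updated a). result = [2, 18]

The answer is [2, 18].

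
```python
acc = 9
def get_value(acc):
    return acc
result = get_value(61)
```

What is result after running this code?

Step 1: Global acc = 9.
Step 2: get_value(61) takes parameter acc = 61, which shadows the global.
Step 3: result = 61

The answer is 61.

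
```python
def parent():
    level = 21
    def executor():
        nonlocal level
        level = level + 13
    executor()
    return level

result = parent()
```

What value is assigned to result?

Step 1: parent() sets level = 21.
Step 2: executor() uses nonlocal to modify level in parent's scope: level = 21 + 13 = 34.
Step 3: parent() returns the modified level = 34

The answer is 34.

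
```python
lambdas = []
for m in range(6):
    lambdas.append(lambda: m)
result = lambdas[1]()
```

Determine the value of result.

Step 1: The loop creates 6 lambdas, all referencing the same variable m.
Step 2: After the loop, m = 5 (final value).
Step 3: lambdas[1]() looks up m at call time and finds 5. This is the late binding gotcha. result = 5

The answer is 5.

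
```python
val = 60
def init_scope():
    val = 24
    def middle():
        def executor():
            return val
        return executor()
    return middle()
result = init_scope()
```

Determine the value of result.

Step 1: init_scope() defines val = 24. middle() and executor() have no local val.
Step 2: executor() checks local (none), enclosing middle() (none), enclosing init_scope() and finds val = 24.
Step 3: result = 24

The answer is 24.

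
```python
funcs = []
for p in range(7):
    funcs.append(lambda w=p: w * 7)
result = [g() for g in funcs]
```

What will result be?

Step 1: Default arg w=p captures p at each iteration.
Step 2: funcs[k] has w defaulting to k, returns k * 7.
Step 3: result = [0, 7, 14, 21, 28, 35, 42]

The answer is [0, 7, 14, 21, 28, 35, 42].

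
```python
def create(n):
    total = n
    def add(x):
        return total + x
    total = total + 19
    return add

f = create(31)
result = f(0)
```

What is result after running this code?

Step 1: create(31) sets total = 31, then total = 31 + 19 = 50.
Step 2: Closures capture by reference, so add sees total = 50.
Step 3: f(0) returns 50 + 0 = 50

The answer is 50.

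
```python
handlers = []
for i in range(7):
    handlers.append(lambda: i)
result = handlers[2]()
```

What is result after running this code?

Step 1: The loop creates 7 lambdas, all referencing the same variable i.
Step 2: After the loop, i = 6 (final value).
Step 3: handlers[2]() looks up i at call time and finds 6. This is the late binding gotcha. result = 6

The answer is 6.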